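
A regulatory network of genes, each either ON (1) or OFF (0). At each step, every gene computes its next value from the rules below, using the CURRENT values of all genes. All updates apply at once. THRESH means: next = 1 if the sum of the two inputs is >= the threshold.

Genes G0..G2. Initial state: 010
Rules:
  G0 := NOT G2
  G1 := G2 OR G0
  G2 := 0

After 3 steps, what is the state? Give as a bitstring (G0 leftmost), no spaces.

Step 1: G0=NOT G2=NOT 0=1 G1=G2|G0=0|0=0 G2=0(const) -> 100
Step 2: G0=NOT G2=NOT 0=1 G1=G2|G0=0|1=1 G2=0(const) -> 110
Step 3: G0=NOT G2=NOT 0=1 G1=G2|G0=0|1=1 G2=0(const) -> 110

110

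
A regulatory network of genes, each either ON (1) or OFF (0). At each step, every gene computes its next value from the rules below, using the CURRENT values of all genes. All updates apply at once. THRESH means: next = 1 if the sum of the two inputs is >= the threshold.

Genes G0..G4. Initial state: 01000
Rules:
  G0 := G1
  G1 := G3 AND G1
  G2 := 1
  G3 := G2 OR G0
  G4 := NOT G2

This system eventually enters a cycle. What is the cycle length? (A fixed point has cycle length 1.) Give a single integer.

Step 0: 01000
Step 1: G0=G1=1 G1=G3&G1=0&1=0 G2=1(const) G3=G2|G0=0|0=0 G4=NOT G2=NOT 0=1 -> 10101
Step 2: G0=G1=0 G1=G3&G1=0&0=0 G2=1(const) G3=G2|G0=1|1=1 G4=NOT G2=NOT 1=0 -> 00110
Step 3: G0=G1=0 G1=G3&G1=1&0=0 G2=1(const) G3=G2|G0=1|0=1 G4=NOT G2=NOT 1=0 -> 00110
State from step 3 equals state from step 2 -> cycle length 1

Answer: 1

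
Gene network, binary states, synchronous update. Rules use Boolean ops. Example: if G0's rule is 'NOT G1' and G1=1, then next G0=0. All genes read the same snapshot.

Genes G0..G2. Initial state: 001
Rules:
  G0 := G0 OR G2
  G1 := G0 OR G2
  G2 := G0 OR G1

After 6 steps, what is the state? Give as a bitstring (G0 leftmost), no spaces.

Step 1: G0=G0|G2=0|1=1 G1=G0|G2=0|1=1 G2=G0|G1=0|0=0 -> 110
Step 2: G0=G0|G2=1|0=1 G1=G0|G2=1|0=1 G2=G0|G1=1|1=1 -> 111
Step 3: G0=G0|G2=1|1=1 G1=G0|G2=1|1=1 G2=G0|G1=1|1=1 -> 111
Step 4: G0=G0|G2=1|1=1 G1=G0|G2=1|1=1 G2=G0|G1=1|1=1 -> 111
Step 5: G0=G0|G2=1|1=1 G1=G0|G2=1|1=1 G2=G0|G1=1|1=1 -> 111
Step 6: G0=G0|G2=1|1=1 G1=G0|G2=1|1=1 G2=G0|G1=1|1=1 -> 111

111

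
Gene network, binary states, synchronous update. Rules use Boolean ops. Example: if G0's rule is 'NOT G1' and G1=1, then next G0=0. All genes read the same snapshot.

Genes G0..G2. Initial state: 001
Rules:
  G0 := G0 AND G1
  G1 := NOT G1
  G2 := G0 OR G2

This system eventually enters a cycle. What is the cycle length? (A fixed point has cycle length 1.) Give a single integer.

Answer: 2

Derivation:
Step 0: 001
Step 1: G0=G0&G1=0&0=0 G1=NOT G1=NOT 0=1 G2=G0|G2=0|1=1 -> 011
Step 2: G0=G0&G1=0&1=0 G1=NOT G1=NOT 1=0 G2=G0|G2=0|1=1 -> 001
State from step 2 equals state from step 0 -> cycle length 2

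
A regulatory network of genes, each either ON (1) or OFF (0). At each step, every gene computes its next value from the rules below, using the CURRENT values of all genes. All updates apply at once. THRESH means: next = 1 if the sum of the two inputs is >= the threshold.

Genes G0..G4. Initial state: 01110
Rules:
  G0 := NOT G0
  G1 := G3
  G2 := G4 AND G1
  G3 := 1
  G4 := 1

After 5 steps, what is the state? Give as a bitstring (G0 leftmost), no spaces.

Step 1: G0=NOT G0=NOT 0=1 G1=G3=1 G2=G4&G1=0&1=0 G3=1(const) G4=1(const) -> 11011
Step 2: G0=NOT G0=NOT 1=0 G1=G3=1 G2=G4&G1=1&1=1 G3=1(const) G4=1(const) -> 01111
Step 3: G0=NOT G0=NOT 0=1 G1=G3=1 G2=G4&G1=1&1=1 G3=1(const) G4=1(const) -> 11111
Step 4: G0=NOT G0=NOT 1=0 G1=G3=1 G2=G4&G1=1&1=1 G3=1(const) G4=1(const) -> 01111
Step 5: G0=NOT G0=NOT 0=1 G1=G3=1 G2=G4&G1=1&1=1 G3=1(const) G4=1(const) -> 11111

11111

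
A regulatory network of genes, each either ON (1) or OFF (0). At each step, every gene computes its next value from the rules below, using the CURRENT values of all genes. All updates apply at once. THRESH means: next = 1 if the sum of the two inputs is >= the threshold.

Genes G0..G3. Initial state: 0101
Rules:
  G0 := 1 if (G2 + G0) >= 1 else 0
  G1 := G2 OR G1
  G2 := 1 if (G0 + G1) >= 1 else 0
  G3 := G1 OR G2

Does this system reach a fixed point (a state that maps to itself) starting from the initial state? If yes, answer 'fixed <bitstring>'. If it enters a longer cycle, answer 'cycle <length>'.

Answer: fixed 1111

Derivation:
Step 0: 0101
Step 1: G0=(0+0>=1)=0 G1=G2|G1=0|1=1 G2=(0+1>=1)=1 G3=G1|G2=1|0=1 -> 0111
Step 2: G0=(1+0>=1)=1 G1=G2|G1=1|1=1 G2=(0+1>=1)=1 G3=G1|G2=1|1=1 -> 1111
Step 3: G0=(1+1>=1)=1 G1=G2|G1=1|1=1 G2=(1+1>=1)=1 G3=G1|G2=1|1=1 -> 1111
Fixed point reached at step 2: 1111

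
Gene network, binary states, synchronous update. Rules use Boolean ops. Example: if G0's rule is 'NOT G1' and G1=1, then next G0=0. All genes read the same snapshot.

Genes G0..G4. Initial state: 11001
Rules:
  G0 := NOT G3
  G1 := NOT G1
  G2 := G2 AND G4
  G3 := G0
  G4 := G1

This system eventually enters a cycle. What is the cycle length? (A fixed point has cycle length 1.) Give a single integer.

Step 0: 11001
Step 1: G0=NOT G3=NOT 0=1 G1=NOT G1=NOT 1=0 G2=G2&G4=0&1=0 G3=G0=1 G4=G1=1 -> 10011
Step 2: G0=NOT G3=NOT 1=0 G1=NOT G1=NOT 0=1 G2=G2&G4=0&1=0 G3=G0=1 G4=G1=0 -> 01010
Step 3: G0=NOT G3=NOT 1=0 G1=NOT G1=NOT 1=0 G2=G2&G4=0&0=0 G3=G0=0 G4=G1=1 -> 00001
Step 4: G0=NOT G3=NOT 0=1 G1=NOT G1=NOT 0=1 G2=G2&G4=0&1=0 G3=G0=0 G4=G1=0 -> 11000
Step 5: G0=NOT G3=NOT 0=1 G1=NOT G1=NOT 1=0 G2=G2&G4=0&0=0 G3=G0=1 G4=G1=1 -> 10011
State from step 5 equals state from step 1 -> cycle length 4

Answer: 4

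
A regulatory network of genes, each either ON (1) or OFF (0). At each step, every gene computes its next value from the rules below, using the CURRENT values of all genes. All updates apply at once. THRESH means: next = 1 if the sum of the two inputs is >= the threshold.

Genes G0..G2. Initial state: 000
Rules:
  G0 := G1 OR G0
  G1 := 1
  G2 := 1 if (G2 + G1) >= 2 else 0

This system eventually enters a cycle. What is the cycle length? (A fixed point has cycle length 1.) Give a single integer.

Step 0: 000
Step 1: G0=G1|G0=0|0=0 G1=1(const) G2=(0+0>=2)=0 -> 010
Step 2: G0=G1|G0=1|0=1 G1=1(const) G2=(0+1>=2)=0 -> 110
Step 3: G0=G1|G0=1|1=1 G1=1(const) G2=(0+1>=2)=0 -> 110
State from step 3 equals state from step 2 -> cycle length 1

Answer: 1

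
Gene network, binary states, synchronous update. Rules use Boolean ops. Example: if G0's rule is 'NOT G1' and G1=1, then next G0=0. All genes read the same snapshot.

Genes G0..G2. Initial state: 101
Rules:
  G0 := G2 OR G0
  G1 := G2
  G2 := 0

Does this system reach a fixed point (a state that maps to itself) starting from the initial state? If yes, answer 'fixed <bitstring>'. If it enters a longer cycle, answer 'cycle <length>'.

Answer: fixed 100

Derivation:
Step 0: 101
Step 1: G0=G2|G0=1|1=1 G1=G2=1 G2=0(const) -> 110
Step 2: G0=G2|G0=0|1=1 G1=G2=0 G2=0(const) -> 100
Step 3: G0=G2|G0=0|1=1 G1=G2=0 G2=0(const) -> 100
Fixed point reached at step 2: 100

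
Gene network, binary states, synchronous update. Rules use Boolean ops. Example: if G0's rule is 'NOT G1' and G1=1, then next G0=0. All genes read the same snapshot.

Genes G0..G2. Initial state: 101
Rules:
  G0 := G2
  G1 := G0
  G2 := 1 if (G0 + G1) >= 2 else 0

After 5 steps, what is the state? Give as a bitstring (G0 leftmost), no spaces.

Step 1: G0=G2=1 G1=G0=1 G2=(1+0>=2)=0 -> 110
Step 2: G0=G2=0 G1=G0=1 G2=(1+1>=2)=1 -> 011
Step 3: G0=G2=1 G1=G0=0 G2=(0+1>=2)=0 -> 100
Step 4: G0=G2=0 G1=G0=1 G2=(1+0>=2)=0 -> 010
Step 5: G0=G2=0 G1=G0=0 G2=(0+1>=2)=0 -> 000

000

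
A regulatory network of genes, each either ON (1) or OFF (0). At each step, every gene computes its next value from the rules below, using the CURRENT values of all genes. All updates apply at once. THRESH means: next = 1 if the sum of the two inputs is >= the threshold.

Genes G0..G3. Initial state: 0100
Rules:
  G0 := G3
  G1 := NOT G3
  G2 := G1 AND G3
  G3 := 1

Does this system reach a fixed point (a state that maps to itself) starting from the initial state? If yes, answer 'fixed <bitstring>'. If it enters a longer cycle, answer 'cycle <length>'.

Answer: fixed 1001

Derivation:
Step 0: 0100
Step 1: G0=G3=0 G1=NOT G3=NOT 0=1 G2=G1&G3=1&0=0 G3=1(const) -> 0101
Step 2: G0=G3=1 G1=NOT G3=NOT 1=0 G2=G1&G3=1&1=1 G3=1(const) -> 1011
Step 3: G0=G3=1 G1=NOT G3=NOT 1=0 G2=G1&G3=0&1=0 G3=1(const) -> 1001
Step 4: G0=G3=1 G1=NOT G3=NOT 1=0 G2=G1&G3=0&1=0 G3=1(const) -> 1001
Fixed point reached at step 3: 1001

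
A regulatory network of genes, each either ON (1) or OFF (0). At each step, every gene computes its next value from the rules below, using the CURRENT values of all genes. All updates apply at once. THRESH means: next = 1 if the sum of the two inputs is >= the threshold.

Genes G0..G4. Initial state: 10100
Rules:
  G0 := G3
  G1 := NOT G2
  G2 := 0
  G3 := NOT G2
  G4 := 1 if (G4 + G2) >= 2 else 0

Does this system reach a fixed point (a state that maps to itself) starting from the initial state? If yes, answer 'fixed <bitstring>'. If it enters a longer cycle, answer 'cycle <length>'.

Step 0: 10100
Step 1: G0=G3=0 G1=NOT G2=NOT 1=0 G2=0(const) G3=NOT G2=NOT 1=0 G4=(0+1>=2)=0 -> 00000
Step 2: G0=G3=0 G1=NOT G2=NOT 0=1 G2=0(const) G3=NOT G2=NOT 0=1 G4=(0+0>=2)=0 -> 01010
Step 3: G0=G3=1 G1=NOT G2=NOT 0=1 G2=0(const) G3=NOT G2=NOT 0=1 G4=(0+0>=2)=0 -> 11010
Step 4: G0=G3=1 G1=NOT G2=NOT 0=1 G2=0(const) G3=NOT G2=NOT 0=1 G4=(0+0>=2)=0 -> 11010
Fixed point reached at step 3: 11010

Answer: fixed 11010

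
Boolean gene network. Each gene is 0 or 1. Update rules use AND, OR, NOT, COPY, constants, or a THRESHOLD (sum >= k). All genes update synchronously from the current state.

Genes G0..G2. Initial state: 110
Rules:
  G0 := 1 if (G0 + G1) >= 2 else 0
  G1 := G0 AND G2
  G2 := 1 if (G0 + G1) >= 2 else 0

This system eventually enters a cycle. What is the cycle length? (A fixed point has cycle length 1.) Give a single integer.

Step 0: 110
Step 1: G0=(1+1>=2)=1 G1=G0&G2=1&0=0 G2=(1+1>=2)=1 -> 101
Step 2: G0=(1+0>=2)=0 G1=G0&G2=1&1=1 G2=(1+0>=2)=0 -> 010
Step 3: G0=(0+1>=2)=0 G1=G0&G2=0&0=0 G2=(0+1>=2)=0 -> 000
Step 4: G0=(0+0>=2)=0 G1=G0&G2=0&0=0 G2=(0+0>=2)=0 -> 000
State from step 4 equals state from step 3 -> cycle length 1

Answer: 1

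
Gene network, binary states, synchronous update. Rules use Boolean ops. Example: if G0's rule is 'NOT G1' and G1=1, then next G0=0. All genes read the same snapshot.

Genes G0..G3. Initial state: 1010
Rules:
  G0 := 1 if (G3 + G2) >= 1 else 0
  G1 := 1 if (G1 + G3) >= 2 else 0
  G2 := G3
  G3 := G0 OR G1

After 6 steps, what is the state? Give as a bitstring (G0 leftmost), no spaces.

Step 1: G0=(0+1>=1)=1 G1=(0+0>=2)=0 G2=G3=0 G3=G0|G1=1|0=1 -> 1001
Step 2: G0=(1+0>=1)=1 G1=(0+1>=2)=0 G2=G3=1 G3=G0|G1=1|0=1 -> 1011
Step 3: G0=(1+1>=1)=1 G1=(0+1>=2)=0 G2=G3=1 G3=G0|G1=1|0=1 -> 1011
Step 4: G0=(1+1>=1)=1 G1=(0+1>=2)=0 G2=G3=1 G3=G0|G1=1|0=1 -> 1011
Step 5: G0=(1+1>=1)=1 G1=(0+1>=2)=0 G2=G3=1 G3=G0|G1=1|0=1 -> 1011
Step 6: G0=(1+1>=1)=1 G1=(0+1>=2)=0 G2=G3=1 G3=G0|G1=1|0=1 -> 1011

1011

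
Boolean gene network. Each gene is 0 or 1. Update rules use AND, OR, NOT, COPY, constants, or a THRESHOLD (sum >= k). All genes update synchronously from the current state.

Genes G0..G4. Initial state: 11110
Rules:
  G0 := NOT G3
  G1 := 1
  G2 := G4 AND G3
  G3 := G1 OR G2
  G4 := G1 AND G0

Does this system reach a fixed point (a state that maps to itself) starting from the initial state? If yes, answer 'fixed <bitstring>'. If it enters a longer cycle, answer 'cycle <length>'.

Step 0: 11110
Step 1: G0=NOT G3=NOT 1=0 G1=1(const) G2=G4&G3=0&1=0 G3=G1|G2=1|1=1 G4=G1&G0=1&1=1 -> 01011
Step 2: G0=NOT G3=NOT 1=0 G1=1(const) G2=G4&G3=1&1=1 G3=G1|G2=1|0=1 G4=G1&G0=1&0=0 -> 01110
Step 3: G0=NOT G3=NOT 1=0 G1=1(const) G2=G4&G3=0&1=0 G3=G1|G2=1|1=1 G4=G1&G0=1&0=0 -> 01010
Step 4: G0=NOT G3=NOT 1=0 G1=1(const) G2=G4&G3=0&1=0 G3=G1|G2=1|0=1 G4=G1&G0=1&0=0 -> 01010
Fixed point reached at step 3: 01010

Answer: fixed 01010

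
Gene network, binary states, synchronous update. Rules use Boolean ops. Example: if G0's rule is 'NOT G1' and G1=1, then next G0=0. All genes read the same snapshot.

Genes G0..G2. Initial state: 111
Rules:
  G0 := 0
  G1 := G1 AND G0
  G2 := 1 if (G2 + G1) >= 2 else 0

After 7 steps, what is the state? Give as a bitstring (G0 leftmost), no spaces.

Step 1: G0=0(const) G1=G1&G0=1&1=1 G2=(1+1>=2)=1 -> 011
Step 2: G0=0(const) G1=G1&G0=1&0=0 G2=(1+1>=2)=1 -> 001
Step 3: G0=0(const) G1=G1&G0=0&0=0 G2=(1+0>=2)=0 -> 000
Step 4: G0=0(const) G1=G1&G0=0&0=0 G2=(0+0>=2)=0 -> 000
Step 5: G0=0(const) G1=G1&G0=0&0=0 G2=(0+0>=2)=0 -> 000
Step 6: G0=0(const) G1=G1&G0=0&0=0 G2=(0+0>=2)=0 -> 000
Step 7: G0=0(const) G1=G1&G0=0&0=0 G2=(0+0>=2)=0 -> 000

000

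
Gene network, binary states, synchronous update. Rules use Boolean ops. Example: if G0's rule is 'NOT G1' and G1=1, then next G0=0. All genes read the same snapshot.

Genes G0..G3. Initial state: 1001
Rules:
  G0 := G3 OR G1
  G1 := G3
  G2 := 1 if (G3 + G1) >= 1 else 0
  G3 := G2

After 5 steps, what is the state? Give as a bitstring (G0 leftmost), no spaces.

Step 1: G0=G3|G1=1|0=1 G1=G3=1 G2=(1+0>=1)=1 G3=G2=0 -> 1110
Step 2: G0=G3|G1=0|1=1 G1=G3=0 G2=(0+1>=1)=1 G3=G2=1 -> 1011
Step 3: G0=G3|G1=1|0=1 G1=G3=1 G2=(1+0>=1)=1 G3=G2=1 -> 1111
Step 4: G0=G3|G1=1|1=1 G1=G3=1 G2=(1+1>=1)=1 G3=G2=1 -> 1111
Step 5: G0=G3|G1=1|1=1 G1=G3=1 G2=(1+1>=1)=1 G3=G2=1 -> 1111

1111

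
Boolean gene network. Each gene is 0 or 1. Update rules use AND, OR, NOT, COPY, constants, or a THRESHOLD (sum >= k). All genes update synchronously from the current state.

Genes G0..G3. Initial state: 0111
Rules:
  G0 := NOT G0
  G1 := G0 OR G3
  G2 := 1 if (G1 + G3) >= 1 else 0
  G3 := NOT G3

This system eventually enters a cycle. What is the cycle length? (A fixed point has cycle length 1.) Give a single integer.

Answer: 2

Derivation:
Step 0: 0111
Step 1: G0=NOT G0=NOT 0=1 G1=G0|G3=0|1=1 G2=(1+1>=1)=1 G3=NOT G3=NOT 1=0 -> 1110
Step 2: G0=NOT G0=NOT 1=0 G1=G0|G3=1|0=1 G2=(1+0>=1)=1 G3=NOT G3=NOT 0=1 -> 0111
State from step 2 equals state from step 0 -> cycle length 2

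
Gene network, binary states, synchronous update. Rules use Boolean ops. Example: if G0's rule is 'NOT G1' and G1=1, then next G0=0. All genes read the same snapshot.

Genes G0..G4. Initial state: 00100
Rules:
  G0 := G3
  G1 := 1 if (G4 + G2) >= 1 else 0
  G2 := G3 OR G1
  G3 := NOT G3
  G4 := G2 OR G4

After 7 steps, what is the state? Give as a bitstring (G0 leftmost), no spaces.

Step 1: G0=G3=0 G1=(0+1>=1)=1 G2=G3|G1=0|0=0 G3=NOT G3=NOT 0=1 G4=G2|G4=1|0=1 -> 01011
Step 2: G0=G3=1 G1=(1+0>=1)=1 G2=G3|G1=1|1=1 G3=NOT G3=NOT 1=0 G4=G2|G4=0|1=1 -> 11101
Step 3: G0=G3=0 G1=(1+1>=1)=1 G2=G3|G1=0|1=1 G3=NOT G3=NOT 0=1 G4=G2|G4=1|1=1 -> 01111
Step 4: G0=G3=1 G1=(1+1>=1)=1 G2=G3|G1=1|1=1 G3=NOT G3=NOT 1=0 G4=G2|G4=1|1=1 -> 11101
Step 5: G0=G3=0 G1=(1+1>=1)=1 G2=G3|G1=0|1=1 G3=NOT G3=NOT 0=1 G4=G2|G4=1|1=1 -> 01111
Step 6: G0=G3=1 G1=(1+1>=1)=1 G2=G3|G1=1|1=1 G3=NOT G3=NOT 1=0 G4=G2|G4=1|1=1 -> 11101
Step 7: G0=G3=0 G1=(1+1>=1)=1 G2=G3|G1=0|1=1 G3=NOT G3=NOT 0=1 G4=G2|G4=1|1=1 -> 01111

01111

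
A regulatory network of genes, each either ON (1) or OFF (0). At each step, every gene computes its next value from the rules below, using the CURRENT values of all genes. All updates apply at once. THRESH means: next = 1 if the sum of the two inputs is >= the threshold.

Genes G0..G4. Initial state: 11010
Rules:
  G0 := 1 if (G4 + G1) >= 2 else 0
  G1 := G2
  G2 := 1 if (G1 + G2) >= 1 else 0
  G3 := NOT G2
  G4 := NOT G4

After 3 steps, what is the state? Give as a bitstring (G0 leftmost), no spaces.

Step 1: G0=(0+1>=2)=0 G1=G2=0 G2=(1+0>=1)=1 G3=NOT G2=NOT 0=1 G4=NOT G4=NOT 0=1 -> 00111
Step 2: G0=(1+0>=2)=0 G1=G2=1 G2=(0+1>=1)=1 G3=NOT G2=NOT 1=0 G4=NOT G4=NOT 1=0 -> 01100
Step 3: G0=(0+1>=2)=0 G1=G2=1 G2=(1+1>=1)=1 G3=NOT G2=NOT 1=0 G4=NOT G4=NOT 0=1 -> 01101

01101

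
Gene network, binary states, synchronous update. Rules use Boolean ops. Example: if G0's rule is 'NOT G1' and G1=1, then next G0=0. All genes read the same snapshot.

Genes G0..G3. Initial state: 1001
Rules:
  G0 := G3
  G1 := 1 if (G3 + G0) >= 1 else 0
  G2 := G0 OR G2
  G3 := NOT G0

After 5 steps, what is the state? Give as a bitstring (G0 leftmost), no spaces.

Step 1: G0=G3=1 G1=(1+1>=1)=1 G2=G0|G2=1|0=1 G3=NOT G0=NOT 1=0 -> 1110
Step 2: G0=G3=0 G1=(0+1>=1)=1 G2=G0|G2=1|1=1 G3=NOT G0=NOT 1=0 -> 0110
Step 3: G0=G3=0 G1=(0+0>=1)=0 G2=G0|G2=0|1=1 G3=NOT G0=NOT 0=1 -> 0011
Step 4: G0=G3=1 G1=(1+0>=1)=1 G2=G0|G2=0|1=1 G3=NOT G0=NOT 0=1 -> 1111
Step 5: G0=G3=1 G1=(1+1>=1)=1 G2=G0|G2=1|1=1 G3=NOT G0=NOT 1=0 -> 1110

1110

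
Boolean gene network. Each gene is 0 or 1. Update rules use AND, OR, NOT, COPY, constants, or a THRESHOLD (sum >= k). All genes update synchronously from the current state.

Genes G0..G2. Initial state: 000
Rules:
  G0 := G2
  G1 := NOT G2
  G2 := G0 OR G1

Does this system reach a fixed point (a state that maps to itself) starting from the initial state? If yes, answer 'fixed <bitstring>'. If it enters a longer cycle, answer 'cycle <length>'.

Step 0: 000
Step 1: G0=G2=0 G1=NOT G2=NOT 0=1 G2=G0|G1=0|0=0 -> 010
Step 2: G0=G2=0 G1=NOT G2=NOT 0=1 G2=G0|G1=0|1=1 -> 011
Step 3: G0=G2=1 G1=NOT G2=NOT 1=0 G2=G0|G1=0|1=1 -> 101
Step 4: G0=G2=1 G1=NOT G2=NOT 1=0 G2=G0|G1=1|0=1 -> 101
Fixed point reached at step 3: 101

Answer: fixed 101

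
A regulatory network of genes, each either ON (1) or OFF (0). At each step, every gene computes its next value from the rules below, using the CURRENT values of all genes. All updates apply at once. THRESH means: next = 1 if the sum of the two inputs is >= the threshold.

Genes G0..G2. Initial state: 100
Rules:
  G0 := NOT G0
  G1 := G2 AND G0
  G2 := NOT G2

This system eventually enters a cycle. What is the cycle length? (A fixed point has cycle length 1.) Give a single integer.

Step 0: 100
Step 1: G0=NOT G0=NOT 1=0 G1=G2&G0=0&1=0 G2=NOT G2=NOT 0=1 -> 001
Step 2: G0=NOT G0=NOT 0=1 G1=G2&G0=1&0=0 G2=NOT G2=NOT 1=0 -> 100
State from step 2 equals state from step 0 -> cycle length 2

Answer: 2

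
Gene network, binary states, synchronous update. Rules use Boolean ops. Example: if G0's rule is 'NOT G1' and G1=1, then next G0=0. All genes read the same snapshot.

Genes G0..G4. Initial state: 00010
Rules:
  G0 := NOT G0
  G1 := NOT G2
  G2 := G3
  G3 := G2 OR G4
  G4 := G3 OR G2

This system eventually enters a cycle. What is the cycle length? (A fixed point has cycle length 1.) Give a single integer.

Step 0: 00010
Step 1: G0=NOT G0=NOT 0=1 G1=NOT G2=NOT 0=1 G2=G3=1 G3=G2|G4=0|0=0 G4=G3|G2=1|0=1 -> 11101
Step 2: G0=NOT G0=NOT 1=0 G1=NOT G2=NOT 1=0 G2=G3=0 G3=G2|G4=1|1=1 G4=G3|G2=0|1=1 -> 00011
Step 3: G0=NOT G0=NOT 0=1 G1=NOT G2=NOT 0=1 G2=G3=1 G3=G2|G4=0|1=1 G4=G3|G2=1|0=1 -> 11111
Step 4: G0=NOT G0=NOT 1=0 G1=NOT G2=NOT 1=0 G2=G3=1 G3=G2|G4=1|1=1 G4=G3|G2=1|1=1 -> 00111
Step 5: G0=NOT G0=NOT 0=1 G1=NOT G2=NOT 1=0 G2=G3=1 G3=G2|G4=1|1=1 G4=G3|G2=1|1=1 -> 10111
Step 6: G0=NOT G0=NOT 1=0 G1=NOT G2=NOT 1=0 G2=G3=1 G3=G2|G4=1|1=1 G4=G3|G2=1|1=1 -> 00111
State from step 6 equals state from step 4 -> cycle length 2

Answer: 2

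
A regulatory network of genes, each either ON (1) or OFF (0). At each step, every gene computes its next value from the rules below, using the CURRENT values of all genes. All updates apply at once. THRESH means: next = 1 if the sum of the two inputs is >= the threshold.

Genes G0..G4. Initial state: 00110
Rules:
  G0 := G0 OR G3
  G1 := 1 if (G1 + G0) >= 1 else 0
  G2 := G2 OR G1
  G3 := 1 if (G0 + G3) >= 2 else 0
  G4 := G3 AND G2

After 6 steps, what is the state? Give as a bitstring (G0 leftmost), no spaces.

Step 1: G0=G0|G3=0|1=1 G1=(0+0>=1)=0 G2=G2|G1=1|0=1 G3=(0+1>=2)=0 G4=G3&G2=1&1=1 -> 10101
Step 2: G0=G0|G3=1|0=1 G1=(0+1>=1)=1 G2=G2|G1=1|0=1 G3=(1+0>=2)=0 G4=G3&G2=0&1=0 -> 11100
Step 3: G0=G0|G3=1|0=1 G1=(1+1>=1)=1 G2=G2|G1=1|1=1 G3=(1+0>=2)=0 G4=G3&G2=0&1=0 -> 11100
Step 4: G0=G0|G3=1|0=1 G1=(1+1>=1)=1 G2=G2|G1=1|1=1 G3=(1+0>=2)=0 G4=G3&G2=0&1=0 -> 11100
Step 5: G0=G0|G3=1|0=1 G1=(1+1>=1)=1 G2=G2|G1=1|1=1 G3=(1+0>=2)=0 G4=G3&G2=0&1=0 -> 11100
Step 6: G0=G0|G3=1|0=1 G1=(1+1>=1)=1 G2=G2|G1=1|1=1 G3=(1+0>=2)=0 G4=G3&G2=0&1=0 -> 11100

11100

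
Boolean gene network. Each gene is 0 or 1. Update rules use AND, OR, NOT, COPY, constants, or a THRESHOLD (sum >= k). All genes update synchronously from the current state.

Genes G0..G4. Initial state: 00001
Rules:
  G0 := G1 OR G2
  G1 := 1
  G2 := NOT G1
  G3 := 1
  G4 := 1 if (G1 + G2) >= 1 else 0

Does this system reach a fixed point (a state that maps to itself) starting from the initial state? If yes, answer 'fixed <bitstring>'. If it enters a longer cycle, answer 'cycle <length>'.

Answer: fixed 11011

Derivation:
Step 0: 00001
Step 1: G0=G1|G2=0|0=0 G1=1(const) G2=NOT G1=NOT 0=1 G3=1(const) G4=(0+0>=1)=0 -> 01110
Step 2: G0=G1|G2=1|1=1 G1=1(const) G2=NOT G1=NOT 1=0 G3=1(const) G4=(1+1>=1)=1 -> 11011
Step 3: G0=G1|G2=1|0=1 G1=1(const) G2=NOT G1=NOT 1=0 G3=1(const) G4=(1+0>=1)=1 -> 11011
Fixed point reached at step 2: 11011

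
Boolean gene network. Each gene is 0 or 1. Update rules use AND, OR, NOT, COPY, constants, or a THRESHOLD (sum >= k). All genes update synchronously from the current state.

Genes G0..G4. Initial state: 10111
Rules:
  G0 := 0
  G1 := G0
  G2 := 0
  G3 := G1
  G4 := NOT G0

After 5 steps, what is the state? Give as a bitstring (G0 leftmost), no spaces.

Step 1: G0=0(const) G1=G0=1 G2=0(const) G3=G1=0 G4=NOT G0=NOT 1=0 -> 01000
Step 2: G0=0(const) G1=G0=0 G2=0(const) G3=G1=1 G4=NOT G0=NOT 0=1 -> 00011
Step 3: G0=0(const) G1=G0=0 G2=0(const) G3=G1=0 G4=NOT G0=NOT 0=1 -> 00001
Step 4: G0=0(const) G1=G0=0 G2=0(const) G3=G1=0 G4=NOT G0=NOT 0=1 -> 00001
Step 5: G0=0(const) G1=G0=0 G2=0(const) G3=G1=0 G4=NOT G0=NOT 0=1 -> 00001

00001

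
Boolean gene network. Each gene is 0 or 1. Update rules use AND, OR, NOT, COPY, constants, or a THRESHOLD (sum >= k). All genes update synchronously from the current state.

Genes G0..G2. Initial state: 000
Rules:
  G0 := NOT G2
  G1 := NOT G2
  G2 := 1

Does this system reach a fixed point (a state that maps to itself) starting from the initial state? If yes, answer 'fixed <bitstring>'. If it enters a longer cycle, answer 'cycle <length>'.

Step 0: 000
Step 1: G0=NOT G2=NOT 0=1 G1=NOT G2=NOT 0=1 G2=1(const) -> 111
Step 2: G0=NOT G2=NOT 1=0 G1=NOT G2=NOT 1=0 G2=1(const) -> 001
Step 3: G0=NOT G2=NOT 1=0 G1=NOT G2=NOT 1=0 G2=1(const) -> 001
Fixed point reached at step 2: 001

Answer: fixed 001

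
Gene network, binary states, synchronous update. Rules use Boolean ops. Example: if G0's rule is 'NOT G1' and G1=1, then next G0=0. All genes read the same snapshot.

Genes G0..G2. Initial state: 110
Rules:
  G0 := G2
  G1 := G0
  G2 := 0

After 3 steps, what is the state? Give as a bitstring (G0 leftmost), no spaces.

Step 1: G0=G2=0 G1=G0=1 G2=0(const) -> 010
Step 2: G0=G2=0 G1=G0=0 G2=0(const) -> 000
Step 3: G0=G2=0 G1=G0=0 G2=0(const) -> 000

000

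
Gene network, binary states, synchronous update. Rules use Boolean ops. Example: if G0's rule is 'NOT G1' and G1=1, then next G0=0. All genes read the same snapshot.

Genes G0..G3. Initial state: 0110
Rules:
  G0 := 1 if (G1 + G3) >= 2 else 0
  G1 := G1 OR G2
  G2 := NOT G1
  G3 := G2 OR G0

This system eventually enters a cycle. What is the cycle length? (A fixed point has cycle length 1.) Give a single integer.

Step 0: 0110
Step 1: G0=(1+0>=2)=0 G1=G1|G2=1|1=1 G2=NOT G1=NOT 1=0 G3=G2|G0=1|0=1 -> 0101
Step 2: G0=(1+1>=2)=1 G1=G1|G2=1|0=1 G2=NOT G1=NOT 1=0 G3=G2|G0=0|0=0 -> 1100
Step 3: G0=(1+0>=2)=0 G1=G1|G2=1|0=1 G2=NOT G1=NOT 1=0 G3=G2|G0=0|1=1 -> 0101
State from step 3 equals state from step 1 -> cycle length 2

Answer: 2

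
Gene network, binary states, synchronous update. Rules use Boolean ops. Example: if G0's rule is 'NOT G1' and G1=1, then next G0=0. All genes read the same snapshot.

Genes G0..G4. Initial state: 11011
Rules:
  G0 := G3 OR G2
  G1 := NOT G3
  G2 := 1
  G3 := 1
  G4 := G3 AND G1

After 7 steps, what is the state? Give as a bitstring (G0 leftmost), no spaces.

Step 1: G0=G3|G2=1|0=1 G1=NOT G3=NOT 1=0 G2=1(const) G3=1(const) G4=G3&G1=1&1=1 -> 10111
Step 2: G0=G3|G2=1|1=1 G1=NOT G3=NOT 1=0 G2=1(const) G3=1(const) G4=G3&G1=1&0=0 -> 10110
Step 3: G0=G3|G2=1|1=1 G1=NOT G3=NOT 1=0 G2=1(const) G3=1(const) G4=G3&G1=1&0=0 -> 10110
Step 4: G0=G3|G2=1|1=1 G1=NOT G3=NOT 1=0 G2=1(const) G3=1(const) G4=G3&G1=1&0=0 -> 10110
Step 5: G0=G3|G2=1|1=1 G1=NOT G3=NOT 1=0 G2=1(const) G3=1(const) G4=G3&G1=1&0=0 -> 10110
Step 6: G0=G3|G2=1|1=1 G1=NOT G3=NOT 1=0 G2=1(const) G3=1(const) G4=G3&G1=1&0=0 -> 10110
Step 7: G0=G3|G2=1|1=1 G1=NOT G3=NOT 1=0 G2=1(const) G3=1(const) G4=G3&G1=1&0=0 -> 10110

10110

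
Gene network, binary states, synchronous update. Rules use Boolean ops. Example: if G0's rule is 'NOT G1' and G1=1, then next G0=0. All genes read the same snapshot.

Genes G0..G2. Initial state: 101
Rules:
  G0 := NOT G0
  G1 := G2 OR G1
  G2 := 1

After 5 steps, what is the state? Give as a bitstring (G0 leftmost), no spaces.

Step 1: G0=NOT G0=NOT 1=0 G1=G2|G1=1|0=1 G2=1(const) -> 011
Step 2: G0=NOT G0=NOT 0=1 G1=G2|G1=1|1=1 G2=1(const) -> 111
Step 3: G0=NOT G0=NOT 1=0 G1=G2|G1=1|1=1 G2=1(const) -> 011
Step 4: G0=NOT G0=NOT 0=1 G1=G2|G1=1|1=1 G2=1(const) -> 111
Step 5: G0=NOT G0=NOT 1=0 G1=G2|G1=1|1=1 G2=1(const) -> 011

011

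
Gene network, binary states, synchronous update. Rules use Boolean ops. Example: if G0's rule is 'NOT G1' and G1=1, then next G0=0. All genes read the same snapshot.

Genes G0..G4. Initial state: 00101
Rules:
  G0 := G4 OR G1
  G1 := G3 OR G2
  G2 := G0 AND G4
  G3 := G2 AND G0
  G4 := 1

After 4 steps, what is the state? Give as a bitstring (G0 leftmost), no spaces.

Step 1: G0=G4|G1=1|0=1 G1=G3|G2=0|1=1 G2=G0&G4=0&1=0 G3=G2&G0=1&0=0 G4=1(const) -> 11001
Step 2: G0=G4|G1=1|1=1 G1=G3|G2=0|0=0 G2=G0&G4=1&1=1 G3=G2&G0=0&1=0 G4=1(const) -> 10101
Step 3: G0=G4|G1=1|0=1 G1=G3|G2=0|1=1 G2=G0&G4=1&1=1 G3=G2&G0=1&1=1 G4=1(const) -> 11111
Step 4: G0=G4|G1=1|1=1 G1=G3|G2=1|1=1 G2=G0&G4=1&1=1 G3=G2&G0=1&1=1 G4=1(const) -> 11111

11111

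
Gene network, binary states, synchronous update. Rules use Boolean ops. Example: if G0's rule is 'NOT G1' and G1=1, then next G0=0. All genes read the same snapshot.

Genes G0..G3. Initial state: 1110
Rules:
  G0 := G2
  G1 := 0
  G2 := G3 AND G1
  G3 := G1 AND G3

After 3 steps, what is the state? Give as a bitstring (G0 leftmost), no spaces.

Step 1: G0=G2=1 G1=0(const) G2=G3&G1=0&1=0 G3=G1&G3=1&0=0 -> 1000
Step 2: G0=G2=0 G1=0(const) G2=G3&G1=0&0=0 G3=G1&G3=0&0=0 -> 0000
Step 3: G0=G2=0 G1=0(const) G2=G3&G1=0&0=0 G3=G1&G3=0&0=0 -> 0000

0000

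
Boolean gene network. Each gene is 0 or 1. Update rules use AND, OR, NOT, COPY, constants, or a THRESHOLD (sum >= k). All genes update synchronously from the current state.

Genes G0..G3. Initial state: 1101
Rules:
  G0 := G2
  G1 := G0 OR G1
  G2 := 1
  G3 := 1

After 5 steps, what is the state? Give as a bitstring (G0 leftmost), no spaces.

Step 1: G0=G2=0 G1=G0|G1=1|1=1 G2=1(const) G3=1(const) -> 0111
Step 2: G0=G2=1 G1=G0|G1=0|1=1 G2=1(const) G3=1(const) -> 1111
Step 3: G0=G2=1 G1=G0|G1=1|1=1 G2=1(const) G3=1(const) -> 1111
Step 4: G0=G2=1 G1=G0|G1=1|1=1 G2=1(const) G3=1(const) -> 1111
Step 5: G0=G2=1 G1=G0|G1=1|1=1 G2=1(const) G3=1(const) -> 1111

1111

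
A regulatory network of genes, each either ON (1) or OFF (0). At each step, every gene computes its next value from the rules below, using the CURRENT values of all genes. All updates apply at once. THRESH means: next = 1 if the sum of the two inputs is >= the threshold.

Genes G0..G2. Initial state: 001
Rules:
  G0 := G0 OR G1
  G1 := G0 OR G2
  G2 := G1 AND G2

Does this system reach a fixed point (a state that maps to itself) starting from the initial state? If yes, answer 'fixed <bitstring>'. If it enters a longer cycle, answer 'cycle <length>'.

Step 0: 001
Step 1: G0=G0|G1=0|0=0 G1=G0|G2=0|1=1 G2=G1&G2=0&1=0 -> 010
Step 2: G0=G0|G1=0|1=1 G1=G0|G2=0|0=0 G2=G1&G2=1&0=0 -> 100
Step 3: G0=G0|G1=1|0=1 G1=G0|G2=1|0=1 G2=G1&G2=0&0=0 -> 110
Step 4: G0=G0|G1=1|1=1 G1=G0|G2=1|0=1 G2=G1&G2=1&0=0 -> 110
Fixed point reached at step 3: 110

Answer: fixed 110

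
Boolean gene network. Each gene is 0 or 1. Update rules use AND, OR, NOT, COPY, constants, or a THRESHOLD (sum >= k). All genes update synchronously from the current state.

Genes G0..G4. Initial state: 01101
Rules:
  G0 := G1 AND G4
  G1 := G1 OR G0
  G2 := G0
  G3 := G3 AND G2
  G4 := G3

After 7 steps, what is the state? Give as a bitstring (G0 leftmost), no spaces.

Step 1: G0=G1&G4=1&1=1 G1=G1|G0=1|0=1 G2=G0=0 G3=G3&G2=0&1=0 G4=G3=0 -> 11000
Step 2: G0=G1&G4=1&0=0 G1=G1|G0=1|1=1 G2=G0=1 G3=G3&G2=0&0=0 G4=G3=0 -> 01100
Step 3: G0=G1&G4=1&0=0 G1=G1|G0=1|0=1 G2=G0=0 G3=G3&G2=0&1=0 G4=G3=0 -> 01000
Step 4: G0=G1&G4=1&0=0 G1=G1|G0=1|0=1 G2=G0=0 G3=G3&G2=0&0=0 G4=G3=0 -> 01000
Step 5: G0=G1&G4=1&0=0 G1=G1|G0=1|0=1 G2=G0=0 G3=G3&G2=0&0=0 G4=G3=0 -> 01000
Step 6: G0=G1&G4=1&0=0 G1=G1|G0=1|0=1 G2=G0=0 G3=G3&G2=0&0=0 G4=G3=0 -> 01000
Step 7: G0=G1&G4=1&0=0 G1=G1|G0=1|0=1 G2=G0=0 G3=G3&G2=0&0=0 G4=G3=0 -> 01000

01000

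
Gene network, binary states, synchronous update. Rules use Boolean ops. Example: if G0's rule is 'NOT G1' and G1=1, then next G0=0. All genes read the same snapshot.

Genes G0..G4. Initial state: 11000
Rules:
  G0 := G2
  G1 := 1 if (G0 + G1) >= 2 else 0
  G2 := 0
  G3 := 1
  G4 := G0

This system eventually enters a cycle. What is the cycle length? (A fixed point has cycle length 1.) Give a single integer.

Answer: 1

Derivation:
Step 0: 11000
Step 1: G0=G2=0 G1=(1+1>=2)=1 G2=0(const) G3=1(const) G4=G0=1 -> 01011
Step 2: G0=G2=0 G1=(0+1>=2)=0 G2=0(const) G3=1(const) G4=G0=0 -> 00010
Step 3: G0=G2=0 G1=(0+0>=2)=0 G2=0(const) G3=1(const) G4=G0=0 -> 00010
State from step 3 equals state from step 2 -> cycle length 1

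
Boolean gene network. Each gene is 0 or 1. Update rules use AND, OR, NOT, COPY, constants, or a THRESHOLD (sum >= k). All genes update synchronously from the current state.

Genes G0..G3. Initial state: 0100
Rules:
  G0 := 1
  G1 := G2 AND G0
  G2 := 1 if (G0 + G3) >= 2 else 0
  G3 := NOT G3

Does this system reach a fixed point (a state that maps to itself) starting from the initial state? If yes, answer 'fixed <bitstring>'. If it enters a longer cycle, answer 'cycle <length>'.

Answer: cycle 2

Derivation:
Step 0: 0100
Step 1: G0=1(const) G1=G2&G0=0&0=0 G2=(0+0>=2)=0 G3=NOT G3=NOT 0=1 -> 1001
Step 2: G0=1(const) G1=G2&G0=0&1=0 G2=(1+1>=2)=1 G3=NOT G3=NOT 1=0 -> 1010
Step 3: G0=1(const) G1=G2&G0=1&1=1 G2=(1+0>=2)=0 G3=NOT G3=NOT 0=1 -> 1101
Step 4: G0=1(const) G1=G2&G0=0&1=0 G2=(1+1>=2)=1 G3=NOT G3=NOT 1=0 -> 1010
Cycle of length 2 starting at step 2 -> no fixed point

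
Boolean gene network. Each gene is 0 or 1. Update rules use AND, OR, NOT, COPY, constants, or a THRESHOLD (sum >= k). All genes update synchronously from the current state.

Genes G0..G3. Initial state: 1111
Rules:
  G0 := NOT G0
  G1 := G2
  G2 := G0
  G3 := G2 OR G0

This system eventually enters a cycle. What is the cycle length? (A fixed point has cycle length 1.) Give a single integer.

Answer: 2

Derivation:
Step 0: 1111
Step 1: G0=NOT G0=NOT 1=0 G1=G2=1 G2=G0=1 G3=G2|G0=1|1=1 -> 0111
Step 2: G0=NOT G0=NOT 0=1 G1=G2=1 G2=G0=0 G3=G2|G0=1|0=1 -> 1101
Step 3: G0=NOT G0=NOT 1=0 G1=G2=0 G2=G0=1 G3=G2|G0=0|1=1 -> 0011
Step 4: G0=NOT G0=NOT 0=1 G1=G2=1 G2=G0=0 G3=G2|G0=1|0=1 -> 1101
State from step 4 equals state from step 2 -> cycle length 2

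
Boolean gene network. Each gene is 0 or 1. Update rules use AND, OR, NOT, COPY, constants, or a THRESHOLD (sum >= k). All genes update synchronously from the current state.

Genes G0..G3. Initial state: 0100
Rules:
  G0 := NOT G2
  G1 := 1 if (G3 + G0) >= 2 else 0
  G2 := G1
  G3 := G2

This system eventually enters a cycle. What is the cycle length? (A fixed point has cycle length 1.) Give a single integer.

Step 0: 0100
Step 1: G0=NOT G2=NOT 0=1 G1=(0+0>=2)=0 G2=G1=1 G3=G2=0 -> 1010
Step 2: G0=NOT G2=NOT 1=0 G1=(0+1>=2)=0 G2=G1=0 G3=G2=1 -> 0001
Step 3: G0=NOT G2=NOT 0=1 G1=(1+0>=2)=0 G2=G1=0 G3=G2=0 -> 1000
Step 4: G0=NOT G2=NOT 0=1 G1=(0+1>=2)=0 G2=G1=0 G3=G2=0 -> 1000
State from step 4 equals state from step 3 -> cycle length 1

Answer: 1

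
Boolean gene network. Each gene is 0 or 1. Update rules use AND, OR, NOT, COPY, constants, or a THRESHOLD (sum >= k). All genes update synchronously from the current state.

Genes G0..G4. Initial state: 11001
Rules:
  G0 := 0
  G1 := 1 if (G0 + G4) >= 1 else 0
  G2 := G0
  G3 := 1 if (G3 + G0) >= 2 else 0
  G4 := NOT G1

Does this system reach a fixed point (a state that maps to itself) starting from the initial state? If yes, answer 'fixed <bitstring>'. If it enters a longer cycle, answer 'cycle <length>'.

Step 0: 11001
Step 1: G0=0(const) G1=(1+1>=1)=1 G2=G0=1 G3=(0+1>=2)=0 G4=NOT G1=NOT 1=0 -> 01100
Step 2: G0=0(const) G1=(0+0>=1)=0 G2=G0=0 G3=(0+0>=2)=0 G4=NOT G1=NOT 1=0 -> 00000
Step 3: G0=0(const) G1=(0+0>=1)=0 G2=G0=0 G3=(0+0>=2)=0 G4=NOT G1=NOT 0=1 -> 00001
Step 4: G0=0(const) G1=(0+1>=1)=1 G2=G0=0 G3=(0+0>=2)=0 G4=NOT G1=NOT 0=1 -> 01001
Step 5: G0=0(const) G1=(0+1>=1)=1 G2=G0=0 G3=(0+0>=2)=0 G4=NOT G1=NOT 1=0 -> 01000
Step 6: G0=0(const) G1=(0+0>=1)=0 G2=G0=0 G3=(0+0>=2)=0 G4=NOT G1=NOT 1=0 -> 00000
Cycle of length 4 starting at step 2 -> no fixed point

Answer: cycle 4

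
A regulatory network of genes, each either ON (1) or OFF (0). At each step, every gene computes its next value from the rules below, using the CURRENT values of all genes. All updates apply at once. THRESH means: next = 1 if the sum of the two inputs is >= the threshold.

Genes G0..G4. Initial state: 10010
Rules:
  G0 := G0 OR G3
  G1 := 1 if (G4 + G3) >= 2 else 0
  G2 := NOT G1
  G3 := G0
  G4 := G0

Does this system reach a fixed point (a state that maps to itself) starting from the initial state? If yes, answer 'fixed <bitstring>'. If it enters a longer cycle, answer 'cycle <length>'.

Answer: fixed 11011

Derivation:
Step 0: 10010
Step 1: G0=G0|G3=1|1=1 G1=(0+1>=2)=0 G2=NOT G1=NOT 0=1 G3=G0=1 G4=G0=1 -> 10111
Step 2: G0=G0|G3=1|1=1 G1=(1+1>=2)=1 G2=NOT G1=NOT 0=1 G3=G0=1 G4=G0=1 -> 11111
Step 3: G0=G0|G3=1|1=1 G1=(1+1>=2)=1 G2=NOT G1=NOT 1=0 G3=G0=1 G4=G0=1 -> 11011
Step 4: G0=G0|G3=1|1=1 G1=(1+1>=2)=1 G2=NOT G1=NOT 1=0 G3=G0=1 G4=G0=1 -> 11011
Fixed point reached at step 3: 11011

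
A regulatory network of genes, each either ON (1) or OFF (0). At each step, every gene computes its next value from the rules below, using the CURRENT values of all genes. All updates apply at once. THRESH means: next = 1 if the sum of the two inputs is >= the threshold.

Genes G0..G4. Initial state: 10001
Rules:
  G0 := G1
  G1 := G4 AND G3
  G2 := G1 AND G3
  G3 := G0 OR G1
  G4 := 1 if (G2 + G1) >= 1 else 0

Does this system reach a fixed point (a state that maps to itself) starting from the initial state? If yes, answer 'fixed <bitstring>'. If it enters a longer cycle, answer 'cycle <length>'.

Answer: fixed 00000

Derivation:
Step 0: 10001
Step 1: G0=G1=0 G1=G4&G3=1&0=0 G2=G1&G3=0&0=0 G3=G0|G1=1|0=1 G4=(0+0>=1)=0 -> 00010
Step 2: G0=G1=0 G1=G4&G3=0&1=0 G2=G1&G3=0&1=0 G3=G0|G1=0|0=0 G4=(0+0>=1)=0 -> 00000
Step 3: G0=G1=0 G1=G4&G3=0&0=0 G2=G1&G3=0&0=0 G3=G0|G1=0|0=0 G4=(0+0>=1)=0 -> 00000
Fixed point reached at step 2: 00000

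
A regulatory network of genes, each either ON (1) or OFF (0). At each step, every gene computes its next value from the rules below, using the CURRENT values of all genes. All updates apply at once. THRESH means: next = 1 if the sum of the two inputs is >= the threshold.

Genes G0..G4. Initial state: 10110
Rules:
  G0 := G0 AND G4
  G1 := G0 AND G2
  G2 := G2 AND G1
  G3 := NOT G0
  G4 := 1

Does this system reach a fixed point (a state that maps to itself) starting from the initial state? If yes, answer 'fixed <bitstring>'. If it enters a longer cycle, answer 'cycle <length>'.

Step 0: 10110
Step 1: G0=G0&G4=1&0=0 G1=G0&G2=1&1=1 G2=G2&G1=1&0=0 G3=NOT G0=NOT 1=0 G4=1(const) -> 01001
Step 2: G0=G0&G4=0&1=0 G1=G0&G2=0&0=0 G2=G2&G1=0&1=0 G3=NOT G0=NOT 0=1 G4=1(const) -> 00011
Step 3: G0=G0&G4=0&1=0 G1=G0&G2=0&0=0 G2=G2&G1=0&0=0 G3=NOT G0=NOT 0=1 G4=1(const) -> 00011
Fixed point reached at step 2: 00011

Answer: fixed 00011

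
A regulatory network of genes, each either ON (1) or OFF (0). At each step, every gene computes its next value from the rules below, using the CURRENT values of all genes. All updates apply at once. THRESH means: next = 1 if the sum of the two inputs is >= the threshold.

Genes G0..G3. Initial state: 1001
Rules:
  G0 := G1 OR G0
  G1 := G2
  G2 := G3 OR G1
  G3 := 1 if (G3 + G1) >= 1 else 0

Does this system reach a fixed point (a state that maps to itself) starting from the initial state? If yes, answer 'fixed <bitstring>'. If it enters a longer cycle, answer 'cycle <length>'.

Answer: fixed 1111

Derivation:
Step 0: 1001
Step 1: G0=G1|G0=0|1=1 G1=G2=0 G2=G3|G1=1|0=1 G3=(1+0>=1)=1 -> 1011
Step 2: G0=G1|G0=0|1=1 G1=G2=1 G2=G3|G1=1|0=1 G3=(1+0>=1)=1 -> 1111
Step 3: G0=G1|G0=1|1=1 G1=G2=1 G2=G3|G1=1|1=1 G3=(1+1>=1)=1 -> 1111
Fixed point reached at step 2: 1111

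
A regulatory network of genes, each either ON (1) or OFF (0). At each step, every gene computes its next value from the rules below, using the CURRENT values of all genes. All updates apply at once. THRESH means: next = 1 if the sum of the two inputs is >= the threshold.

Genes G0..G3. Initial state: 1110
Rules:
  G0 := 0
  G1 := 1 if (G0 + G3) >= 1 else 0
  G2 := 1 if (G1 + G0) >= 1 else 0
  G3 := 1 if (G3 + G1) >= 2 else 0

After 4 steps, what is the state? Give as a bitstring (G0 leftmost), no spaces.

Step 1: G0=0(const) G1=(1+0>=1)=1 G2=(1+1>=1)=1 G3=(0+1>=2)=0 -> 0110
Step 2: G0=0(const) G1=(0+0>=1)=0 G2=(1+0>=1)=1 G3=(0+1>=2)=0 -> 0010
Step 3: G0=0(const) G1=(0+0>=1)=0 G2=(0+0>=1)=0 G3=(0+0>=2)=0 -> 0000
Step 4: G0=0(const) G1=(0+0>=1)=0 G2=(0+0>=1)=0 G3=(0+0>=2)=0 -> 0000

0000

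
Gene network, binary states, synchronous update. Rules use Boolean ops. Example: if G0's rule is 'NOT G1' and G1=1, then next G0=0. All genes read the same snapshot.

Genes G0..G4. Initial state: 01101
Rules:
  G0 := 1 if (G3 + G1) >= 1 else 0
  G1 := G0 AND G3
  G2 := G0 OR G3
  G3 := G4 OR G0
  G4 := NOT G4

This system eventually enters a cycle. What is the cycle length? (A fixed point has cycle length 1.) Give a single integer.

Step 0: 01101
Step 1: G0=(0+1>=1)=1 G1=G0&G3=0&0=0 G2=G0|G3=0|0=0 G3=G4|G0=1|0=1 G4=NOT G4=NOT 1=0 -> 10010
Step 2: G0=(1+0>=1)=1 G1=G0&G3=1&1=1 G2=G0|G3=1|1=1 G3=G4|G0=0|1=1 G4=NOT G4=NOT 0=1 -> 11111
Step 3: G0=(1+1>=1)=1 G1=G0&G3=1&1=1 G2=G0|G3=1|1=1 G3=G4|G0=1|1=1 G4=NOT G4=NOT 1=0 -> 11110
Step 4: G0=(1+1>=1)=1 G1=G0&G3=1&1=1 G2=G0|G3=1|1=1 G3=G4|G0=0|1=1 G4=NOT G4=NOT 0=1 -> 11111
State from step 4 equals state from step 2 -> cycle length 2

Answer: 2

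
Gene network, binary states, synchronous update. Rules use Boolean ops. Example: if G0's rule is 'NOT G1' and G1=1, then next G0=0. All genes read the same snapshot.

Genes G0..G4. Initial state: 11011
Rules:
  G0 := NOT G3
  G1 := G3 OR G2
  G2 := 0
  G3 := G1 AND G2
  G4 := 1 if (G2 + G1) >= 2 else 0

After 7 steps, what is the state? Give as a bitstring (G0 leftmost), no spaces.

Step 1: G0=NOT G3=NOT 1=0 G1=G3|G2=1|0=1 G2=0(const) G3=G1&G2=1&0=0 G4=(0+1>=2)=0 -> 01000
Step 2: G0=NOT G3=NOT 0=1 G1=G3|G2=0|0=0 G2=0(const) G3=G1&G2=1&0=0 G4=(0+1>=2)=0 -> 10000
Step 3: G0=NOT G3=NOT 0=1 G1=G3|G2=0|0=0 G2=0(const) G3=G1&G2=0&0=0 G4=(0+0>=2)=0 -> 10000
Step 4: G0=NOT G3=NOT 0=1 G1=G3|G2=0|0=0 G2=0(const) G3=G1&G2=0&0=0 G4=(0+0>=2)=0 -> 10000
Step 5: G0=NOT G3=NOT 0=1 G1=G3|G2=0|0=0 G2=0(const) G3=G1&G2=0&0=0 G4=(0+0>=2)=0 -> 10000
Step 6: G0=NOT G3=NOT 0=1 G1=G3|G2=0|0=0 G2=0(const) G3=G1&G2=0&0=0 G4=(0+0>=2)=0 -> 10000
Step 7: G0=NOT G3=NOT 0=1 G1=G3|G2=0|0=0 G2=0(const) G3=G1&G2=0&0=0 G4=(0+0>=2)=0 -> 10000

10000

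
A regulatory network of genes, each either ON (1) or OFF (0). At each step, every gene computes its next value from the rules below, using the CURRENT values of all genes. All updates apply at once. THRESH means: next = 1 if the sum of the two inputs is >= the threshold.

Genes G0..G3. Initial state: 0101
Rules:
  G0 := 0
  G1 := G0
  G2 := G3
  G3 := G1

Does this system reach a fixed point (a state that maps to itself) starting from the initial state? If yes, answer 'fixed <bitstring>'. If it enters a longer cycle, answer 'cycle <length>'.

Step 0: 0101
Step 1: G0=0(const) G1=G0=0 G2=G3=1 G3=G1=1 -> 0011
Step 2: G0=0(const) G1=G0=0 G2=G3=1 G3=G1=0 -> 0010
Step 3: G0=0(const) G1=G0=0 G2=G3=0 G3=G1=0 -> 0000
Step 4: G0=0(const) G1=G0=0 G2=G3=0 G3=G1=0 -> 0000
Fixed point reached at step 3: 0000

Answer: fixed 0000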